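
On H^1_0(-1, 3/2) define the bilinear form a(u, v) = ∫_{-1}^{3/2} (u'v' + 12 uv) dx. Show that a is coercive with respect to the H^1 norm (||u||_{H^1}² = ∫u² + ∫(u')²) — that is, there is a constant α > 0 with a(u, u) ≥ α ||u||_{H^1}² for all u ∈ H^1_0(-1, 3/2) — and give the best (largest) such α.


α = 1

Coercivity of a(·,·) on H^1_0(-1, 3/2) means a(u, u) ≥ α ||u||_{H^1}² for every u ∈ H^1_0.
The interval has length L = 5/2, and Poincaré/coercivity depend only on L. Here a(u, u) = ∫(u')² + (12)·∫u².
Here c = 12 ≥ 1, so a(u,u) = ∫(u')² + c∫u² ≥ ∫(u')² + ∫u² = ||u||_{H^1}², i.e. α = 1 works. No larger α is possible: a(u,u) ≥ α||u||_{H^1}² means (1−α)∫(u')² ≥ (α−c)∫u², and for the modes u_n = sin(nπ(x−x₀)/L) (x₀ the left endpoint) one has ∫u_n²/∫(u_n')² = (L/(nπ))² → 0, so a(u_n,u_n)/||u_n||_{H^1}² → 1. Hence the optimal constant is α = 1.
Therefore α = 1.


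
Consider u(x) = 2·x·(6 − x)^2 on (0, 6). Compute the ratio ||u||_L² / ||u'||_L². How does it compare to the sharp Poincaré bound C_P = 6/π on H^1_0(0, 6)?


||u||_L² / ||u'||_L² = 3*sqrt(14)/7 < C_P = 6/π.

u(x) = 2·x·(6 − x)^2, so u'(x) = 6*(x - 6)*(x - 2).
u(x) = 2·x·(6 − x)^2 vanishes at x = 0 and x = 6, so u ∈ H^1_0(0, 6). Differentiate via the product rule and integrate the resulting polynomials term by term.
  ∫_0^6 u² dx = ∫_0^6 (4*x^6 - 96*x^5 + 864*x^4 - 3456*x^3 + 5184*x^2) dx. Term by term:
    ∫_0^6 4*x^6 dx = 1119744/7;  ∫_0^6 -96*x^5 dx = -746496;  ∫_0^6 864*x^4 dx = 6718464/5;
    ∫_0^6 -3456*x^3 dx = -1119744;  ∫_0^6 5184*x^2 dx = 373248.
  Sum: 1119744/7 − 746496 + 6718464/5 − 1119744 + 373248 = 373248/35.
  ∫_0^6 (u')² dx = ∫_0^6 (36*x^4 - 576*x^3 + 3168*x^2 - 6912*x + 5184) dx. Term by term:
    ∫_0^6 36*x^4 dx = 279936/5;  ∫_0^6 -576*x^3 dx = -186624;  ∫_0^6 3168*x^2 dx = 228096;
    ∫_0^6 -6912*x dx = -124416;  ∫_0^6 5184 dx = 31104.
  Sum: 279936/5 − 186624 + 228096 − 124416 + 31104 = 20736/5.
∫_0^6 u² dx = 373248/35, so ||u||_L² = 432*sqrt(70)/35.
∫_0^6 (u')² dx = 20736/5, so ||u'||_L² = 144*sqrt(5)/5.
Ratio ||u||_L² / ||u'||_L² = 3*sqrt(14)/7.
Sharp Poincaré constant on H^1_0(0, 6) is C_P = L/π = 6/π, achieved by sin(π/6·x).
A polynomial bump cannot attain the sharp Poincaré constant (only the first sine eigenfunction does), so the ratio is strictly less than C_P, consistent with ||u||_L² ≤ C_P ||u'||_L².


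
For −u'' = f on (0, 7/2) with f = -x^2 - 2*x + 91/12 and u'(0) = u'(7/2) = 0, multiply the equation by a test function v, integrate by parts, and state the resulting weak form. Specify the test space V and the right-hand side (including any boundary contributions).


V = H^1(0, 7/2) (no boundary constraint on v; u is determined up to an additive constant); weak form: ∫_0^7/2 u'v' dx = ∫_0^7/2 (-x^2 - 2*x + 91/12) v dx for all v ∈ V.

Multiply both sides by a test function v and integrate from 0 to 7/2:
  ∫_0^7/2 −u''(x) v(x) dx = ∫_0^7/2 f(x) v(x) dx.
Integrate the LHS by parts once:
  ∫_0^7/2 −u'' v dx = −[u'(x) v(x)]_0^7/2 + ∫_0^7/2 u'(x) v'(x) dx.
Thus ∫_0^7/2 u'(x) v'(x) dx = ∫_0^7/2 f(x) v(x) dx + [u'(x) v(x)]_0^7/2.
Choose V so that boundary terms are either known or forced to vanish.
u has homogeneous Neumann: u'(0) = u'(7/2) = 0. So [u' v]_0^7/2 = 0·v(7/2) − 0·v(0) = 0 for any v; take V = H^1(0, 7/2).
Weak formulation: find u (satisfying any essential BC) such that ∫_0^7/2 u'(x) v'(x) dx = ∫_0^7/2 f v dx for all v ∈ V (homogeneous Neumann, so boundary terms vanish).
Substituting f(x) = -x^2 - 2*x + 91/12, the right-hand side is ∫_0^7/2 (-x^2 - 2*x + 91/12) v dx.
Compatibility check (pure Neumann): taking v ≡ 1 ∈ V gives 0 = ∫_0^7/2 f dx + (0) − (0), i.e. ∫_0^7/2 f dx must equal u'(0) − u'(7/2) = 0. Indeed ∫_0^7/2 (-x^2 - 2*x + 91/12) dx = 0, so the data are compatible. The solution is then unique only up to an additive constant (fix it e.g. by requiring ∫_0^7/2 u dx = 0).


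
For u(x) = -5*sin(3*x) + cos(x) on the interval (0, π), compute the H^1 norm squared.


||u||_{H^1(0,π)}^2 = 126*π

u'(x) = -sin(x) - 15*cos(3*x).
Expand u² and (u')² and integrate term by term on (0, π), using: for integers n ≥ 1, ∫_0^π sin²(nx) dx = ∫_0^π cos²(nx) dx = π/2; for n ≠ n', ∫_0^π sin(nx)sin(n'x) dx = ∫_0^π cos(nx)cos(n'x) dx = 0; and by product-to-sum, ∫_0^π sin(nx)cos(n'x) dx = ½∫_0^π [sin((n+n')x) + sin((n−n')x)] dx, which is 0 when n+n' is even and 2n/(n²−n'²) when n+n' is odd (it need not vanish on (0, π)).
  u² squared terms: (-5)²·∫sin(3x)² dx = 25·π/2 = 25*π/2;  (1)²·∫cos(x)² dx = 1·π/2 = π/2.
  u² cross terms: 2·(-5)·(1)·∫sin(3x)·cos(x) dx = -10·(0) = 0.
  So ∫_0^π u² dx = 25*π/2 + π/2 + 0 = 13*π.
  (u')² squared terms: (-1)²·∫sin(x)² dx = 1·π/2 = π/2;  (-15)²·∫cos(3x)² dx = 225·π/2 = 225*π/2.
  (u')² cross terms: 2·(-1)·(-15)·∫sin(x)·cos(3x) dx = 30·(0) = 0.
  So ∫_0^π (u')² dx = π/2 + 225*π/2 + 0 = 113*π.
||u||_{H^1}^2 = (13*π) + (113*π) = 126*π.


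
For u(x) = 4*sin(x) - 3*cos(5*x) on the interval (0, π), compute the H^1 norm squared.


||u||_{H^1(0,π)}^2 = 133*π

u'(x) = 15*sin(5*x) + 4*cos(x).
Expand u² and (u')² and integrate term by term on (0, π), using: for integers n ≥ 1, ∫_0^π sin²(nx) dx = ∫_0^π cos²(nx) dx = π/2; for n ≠ n', ∫_0^π sin(nx)sin(n'x) dx = ∫_0^π cos(nx)cos(n'x) dx = 0; and by product-to-sum, ∫_0^π sin(nx)cos(n'x) dx = ½∫_0^π [sin((n+n')x) + sin((n−n')x)] dx, which is 0 when n+n' is even and 2n/(n²−n'²) when n+n' is odd (it need not vanish on (0, π)).
  u² squared terms: (-3)²·∫cos(5x)² dx = 9·π/2 = 9*π/2;  (4)²·∫sin(x)² dx = 16·π/2 = 8*π.
  u² cross terms: 2·(-3)·(4)·∫cos(5x)·sin(x) dx = -24·(0) = 0.
  So ∫_0^π u² dx = 9*π/2 + 8*π + 0 = 25*π/2.
  (u')² squared terms: (4)²·∫cos(x)² dx = 16·π/2 = 8*π;  (15)²·∫sin(5x)² dx = 225·π/2 = 225*π/2.
  (u')² cross terms: 2·(4)·(15)·∫cos(x)·sin(5x) dx = 120·(0) = 0.
  So ∫_0^π (u')² dx = 8*π + 225*π/2 + 0 = 241*π/2.
||u||_{H^1}^2 = (25*π/2) + (241*π/2) = 133*π.


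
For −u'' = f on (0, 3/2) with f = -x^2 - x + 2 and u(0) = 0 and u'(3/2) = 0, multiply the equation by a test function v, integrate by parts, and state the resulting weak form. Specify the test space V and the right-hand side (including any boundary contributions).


V = {v ∈ H^1(0, 3/2) : v(0) = 0} (test functions vanish at x = 0 where u is specified); weak form: ∫_0^3/2 u'v' dx = ∫_0^3/2 (-x^2 - x + 2) v dx for all v ∈ V.

Multiply both sides by a test function v and integrate from 0 to 3/2:
  ∫_0^3/2 −u''(x) v(x) dx = ∫_0^3/2 f(x) v(x) dx.
Integrate the LHS by parts once:
  ∫_0^3/2 −u'' v dx = −[u'(x) v(x)]_0^3/2 + ∫_0^3/2 u'(x) v'(x) dx.
Thus ∫_0^3/2 u'(x) v'(x) dx = ∫_0^3/2 f(x) v(x) dx + [u'(x) v(x)]_0^3/2.
Choose V so that boundary terms are either known or forced to vanish.
Mixed BC: u(0) = 0 (Dirichlet) and u'(3/2) = 0 (Neumann). Define V = {v ∈ H^1(0, 3/2) : v(0) = 0}. Then [u' v]_0^3/2 = u'(3/2)·v(3/2) − u'(0)·0 = 0.
Weak formulation: find u (satisfying any essential BC) such that ∫_0^3/2 u'(x) v'(x) dx = ∫_0^3/2 f v dx for all v ∈ V (Dirichlet at 0 absorbed into V; the Neumann datum at x = 3/2 is zero, so no boundary term remains).
Substituting f(x) = -x^2 - x + 2, the right-hand side is ∫_0^3/2 (-x^2 - x + 2) v dx.


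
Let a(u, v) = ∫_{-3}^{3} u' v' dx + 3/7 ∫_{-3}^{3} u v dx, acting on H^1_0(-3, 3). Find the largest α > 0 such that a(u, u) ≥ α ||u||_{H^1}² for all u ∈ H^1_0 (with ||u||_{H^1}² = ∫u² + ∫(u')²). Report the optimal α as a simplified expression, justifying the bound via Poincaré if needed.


α = (π^2 + 108/7)/(π^2 + 36)

Coercivity of a(·,·) on H^1_0(-3, 3) means a(u, u) ≥ α ||u||_{H^1}² for every u ∈ H^1_0.
The interval has length L = 6, and Poincaré/coercivity depend only on L. Here a(u, u) = ∫(u')² + (3/7)·∫u².
Here 0 < c = 3/7 < 1. The condition a(u,u) ≥ α||u||_{H^1}² reads (1−α)∫(u')² ≥ (α−c)∫u². Any admissible α is ≤ 1 (rapidly oscillating u have ∫u²/∫(u')² → 0), and α = 1 would force 0 ≥ (1−c)∫u², impossible since c < 1; so 1−α > 0. By the sharp Poincaré inequality on H^1_0 of an interval of length L, ∫(u')² ≥ (π/L)²∫u² with equality for the first sine mode sin(π(x−x₀)/L) (x₀ the left endpoint), so the inequality holds for all u iff (1−α)(π/L)² ≥ α − c, i.e. α ≤ ((π/L)² + c)/((π/L)² + 1) = (1 + c(L/π)²)/(1 + (L/π)²). With (π/L)² = π^2/36 and c = 3/7, the largest admissible constant is α = ((π/L)² + c)/((π/L)² + 1).
Simplifying, α = (π^2 + 108/7)/(π^2 + 36).


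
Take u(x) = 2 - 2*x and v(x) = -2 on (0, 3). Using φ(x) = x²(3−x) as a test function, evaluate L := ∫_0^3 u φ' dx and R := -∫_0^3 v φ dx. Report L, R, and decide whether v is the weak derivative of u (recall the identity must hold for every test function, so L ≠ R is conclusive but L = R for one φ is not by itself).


LHS = 27/2, RHS = 27/2. Yes, v = u' weakly.

u(x) = 2 - 2*x, classical derivative u'(x) = -2.
φ(x) = x²(3−x), so φ'(x) = 3*x*(2 - x).
Note φ(0) = φ(3) = 0, so the boundary term u·φ vanishes.
LHS = ∫_0^3 u(x) φ'(x) dx = ∫_0^3 (6*x^3 - 18*x^2 + 12*x) dx. Term by term:
  ∫_0^3 6*x^3 dx = 243/2;  ∫_0^3 -18*x^2 dx = -162;  ∫_0^3 12*x dx = 54.
Sum: 243/2 − 162 + 54 = 27/2.
So LHS = 27/2.
∫_0^3 v(x) φ(x) dx = ∫_0^3 (2*x^3 - 6*x^2) dx. Term by term:
  ∫_0^3 2*x^3 dx = 81/2;  ∫_0^3 -6*x^2 dx = -54.
Sum: 81/2 − 54 = -27/2.
So RHS = -∫_0^3 v(x) φ(x) dx = 27/2.
LHS = RHS, so the identity holds for this test φ.
Moreover u is smooth here and v(x) = u'(x) = -2 pointwise, so the identity holds for every test function. Hence v is the weak derivative of u.


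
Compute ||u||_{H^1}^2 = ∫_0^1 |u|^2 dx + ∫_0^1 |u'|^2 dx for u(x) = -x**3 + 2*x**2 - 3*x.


||u||_{H^1}^2 = 589/105

The H^1 norm (squared) on an interval (0, L) is
  ||u||_{H^1}^2 = ∫_0^L u(x)^2 dx + ∫_0^L u'(x)^2 dx.
Compute u'(x) = -3*x**2 + 4*x - 3.
Then u(x)^2 = x**6 - 4*x**5 + 10*x**4 - 12*x**3 + 9*x**2 and u'(x)^2 = 9*x**4 - 24*x**3 + 34*x**2 - 24*x + 9.
Integrate each monomial from 0 to 1 using ∫_0^1 c·x^n dx = c·1^(n+1)/(n+1):
  ∫_0^1 u(x)^2 dx = ∫_0^1 (x^6 - 4*x^5 + 10*x^4 - 12*x^3 + 9*x^2) dx. Term by term:
    ∫_0^1 x^6 dx = 1/7;  ∫_0^1 -4*x^5 dx = -2/3;  ∫_0^1 10*x^4 dx = 2;
    ∫_0^1 -12*x^3 dx = -3;  ∫_0^1 9*x^2 dx = 3.
  Sum: 1/7 − 2/3 + 2 − 3 + 3 = 31/21.
  ∫_0^1 u'(x)^2 dx = ∫_0^1 (9*x^4 - 24*x^3 + 34*x^2 - 24*x + 9) dx. Term by term:
    ∫_0^1 9*x^4 dx = 9/5;  ∫_0^1 -24*x^3 dx = -6;  ∫_0^1 34*x^2 dx = 34/3;
    ∫_0^1 -24*x dx = -12;  ∫_0^1 9 dx = 9.
  Sum: 9/5 − 6 + 34/3 − 12 + 9 = 62/15.
Adding: ||u||_{H^1}^2 = 31/21 + 62/15 = 589/105.


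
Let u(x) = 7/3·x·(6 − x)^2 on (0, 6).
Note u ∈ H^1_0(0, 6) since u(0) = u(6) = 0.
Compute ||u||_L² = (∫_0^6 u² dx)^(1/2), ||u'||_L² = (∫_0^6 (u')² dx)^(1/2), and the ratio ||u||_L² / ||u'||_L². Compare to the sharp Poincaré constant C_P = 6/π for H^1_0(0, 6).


||u||_L² / ||u'||_L² = 3*sqrt(14)/7 < C_P = 6/π.

u(x) = 7/3·x·(6 − x)^2, so u'(x) = 7*(x - 6)*(x - 2).
u(x) = 7/3·x·(6 − x)^2 vanishes at x = 0 and x = 6, so u ∈ H^1_0(0, 6). Differentiate via the product rule and integrate the resulting polynomials term by term.
  ∫_0^6 u² dx = ∫_0^6 (49*x^6/9 - 392*x^5/3 + 1176*x^4 - 4704*x^3 + 7056*x^2) dx. Term by term:
    ∫_0^6 49*x^6/9 dx = 217728;  ∫_0^6 -392*x^5/3 dx = -1016064;  ∫_0^6 1176*x^4 dx = 9144576/5;
    ∫_0^6 -4704*x^3 dx = -1524096;  ∫_0^6 7056*x^2 dx = 508032.
  Sum: 217728 − 1016064 + 9144576/5 − 1524096 + 508032 = 72576/5.
  ∫_0^6 (u')² dx = ∫_0^6 (49*x^4 - 784*x^3 + 4312*x^2 - 9408*x + 7056) dx. Term by term:
    ∫_0^6 49*x^4 dx = 381024/5;  ∫_0^6 -784*x^3 dx = -254016;  ∫_0^6 4312*x^2 dx = 310464;
    ∫_0^6 -9408*x dx = -169344;  ∫_0^6 7056 dx = 42336.
  Sum: 381024/5 − 254016 + 310464 − 169344 + 42336 = 28224/5.
∫_0^6 u² dx = 72576/5, so ||u||_L² = 72*sqrt(70)/5.
∫_0^6 (u')² dx = 28224/5, so ||u'||_L² = 168*sqrt(5)/5.
Ratio ||u||_L² / ||u'||_L² = 3*sqrt(14)/7.
Sharp Poincaré constant on H^1_0(0, 6) is C_P = L/π = 6/π, achieved by sin(π/6·x).
A polynomial bump cannot attain the sharp Poincaré constant (only the first sine eigenfunction does), so the ratio is strictly less than C_P, consistent with ||u||_L² ≤ C_P ||u'||_L².


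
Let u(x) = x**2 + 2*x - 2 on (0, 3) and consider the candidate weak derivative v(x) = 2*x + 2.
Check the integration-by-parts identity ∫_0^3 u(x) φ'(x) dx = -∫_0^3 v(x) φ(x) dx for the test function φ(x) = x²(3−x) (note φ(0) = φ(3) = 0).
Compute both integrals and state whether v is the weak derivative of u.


LHS = -189/5, RHS = -189/5. Yes, v = u' weakly.

u(x) = x**2 + 2*x - 2, classical derivative u'(x) = 2*x + 2.
φ(x) = x²(3−x), so φ'(x) = 3*x*(2 - x).
Note φ(0) = φ(3) = 0, so the boundary term u·φ vanishes.
LHS = ∫_0^3 u(x) φ'(x) dx = ∫_0^3 (-3*x^4 + 18*x^2 - 12*x) dx. Term by term:
  ∫_0^3 -3*x^4 dx = -729/5;  ∫_0^3 18*x^2 dx = 162;  ∫_0^3 -12*x dx = -54.
Sum: -729/5 + 162 − 54 = -189/5.
So LHS = -189/5.
∫_0^3 v(x) φ(x) dx = ∫_0^3 (-2*x^4 + 4*x^3 + 6*x^2) dx. Term by term:
  ∫_0^3 -2*x^4 dx = -486/5;  ∫_0^3 4*x^3 dx = 81;  ∫_0^3 6*x^2 dx = 54.
Sum: -486/5 + 81 + 54 = 189/5.
So RHS = -∫_0^3 v(x) φ(x) dx = -189/5.
LHS = RHS, so the identity holds for this test φ.
Moreover u is smooth here and v(x) = u'(x) = 2*x + 2 pointwise, so the identity holds for every test function. Hence v is the weak derivative of u.


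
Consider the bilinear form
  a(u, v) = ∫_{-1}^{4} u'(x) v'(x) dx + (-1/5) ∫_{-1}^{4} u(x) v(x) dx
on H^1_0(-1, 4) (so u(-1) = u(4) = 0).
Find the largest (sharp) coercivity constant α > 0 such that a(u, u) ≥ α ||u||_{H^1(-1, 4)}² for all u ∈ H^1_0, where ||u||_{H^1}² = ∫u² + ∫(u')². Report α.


α = (-5 + π^2)/(π^2 + 25)

Coercivity of a(·,·) on H^1_0(-1, 4) means a(u, u) ≥ α ||u||_{H^1}² for every u ∈ H^1_0.
The interval has length L = 5, and Poincaré/coercivity depend only on L. Here a(u, u) = ∫(u')² + (-1/5)·∫u².
Here c = -1/5 < 0 with |c| < (π/L)² = π^2/25, so coercivity still holds. The condition a(u,u) ≥ α||u||_{H^1}² reads (1−α)∫(u')² ≥ (α−c)∫u². Any admissible α is ≤ 1 (rapidly oscillating u have ∫u²/∫(u')² → 0), and α = 1 would force 0 ≥ (1−c)∫u², impossible since c < 1; so 1−α > 0. By the sharp Poincaré inequality on H^1_0 of an interval of length L, ∫(u')² ≥ (π/L)²∫u² with equality for the first sine mode sin(π(x−x₀)/L) (x₀ the left endpoint), so the inequality holds for all u iff (1−α)(π/L)² ≥ α − c, i.e. α ≤ ((π/L)² + c)/((π/L)² + 1) = (1 + c(L/π)²)/(1 + (L/π)²). (Direct route, valid since c ≤ 0: Poincaré gives c∫u² ≥ c(L/π)²∫(u')², so a(u,u) ≥ (1 + c(L/π)²)∫(u')², while ||u||_{H^1}² ≤ (1 + (L/π)²)∫(u')²; dividing yields the same α.) With (π/L)² = π^2/25 and c = -1/5, the largest admissible constant is α = ((π/L)² + c)/((π/L)² + 1).
Simplifying, α = (-5 + π^2)/(π^2 + 25).


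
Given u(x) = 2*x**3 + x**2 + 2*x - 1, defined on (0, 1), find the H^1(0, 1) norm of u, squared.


||u||_{H^1}^2 = 698/21

The H^1 norm (squared) on an interval (0, L) is
  ||u||_{H^1}^2 = ∫_0^L u(x)^2 dx + ∫_0^L u'(x)^2 dx.
Compute u'(x) = 6*x**2 + 2*x + 2.
Then u(x)^2 = 4*x**6 + 4*x**5 + 9*x**4 + 2*x**2 - 4*x + 1 and u'(x)^2 = 36*x**4 + 24*x**3 + 28*x**2 + 8*x + 4.
Integrate each monomial from 0 to 1 using ∫_0^1 c·x^n dx = c·1^(n+1)/(n+1):
  ∫_0^1 u(x)^2 dx = ∫_0^1 (4*x^6 + 4*x^5 + 9*x^4 + 2*x^2 - 4*x + 1) dx. Term by term:
    ∫_0^1 4*x^6 dx = 4/7;  ∫_0^1 4*x^5 dx = 2/3;  ∫_0^1 9*x^4 dx = 9/5;
    ∫_0^1 2*x^2 dx = 2/3;  ∫_0^1 -4*x dx = -2;  ∫_0^1 1 dx = 1.
  Sum: 4/7 + 2/3 + 9/5 + 2/3 − 2 + 1 = 284/105.
  ∫_0^1 u'(x)^2 dx = ∫_0^1 (36*x^4 + 24*x^3 + 28*x^2 + 8*x + 4) dx. Term by term:
    ∫_0^1 36*x^4 dx = 36/5;  ∫_0^1 24*x^3 dx = 6;  ∫_0^1 28*x^2 dx = 28/3;
    ∫_0^1 8*x dx = 4;  ∫_0^1 4 dx = 4.
  Sum: 36/5 + 6 + 28/3 + 4 + 4 = 458/15.
Adding: ||u||_{H^1}^2 = 284/105 + 458/15 = 698/21.


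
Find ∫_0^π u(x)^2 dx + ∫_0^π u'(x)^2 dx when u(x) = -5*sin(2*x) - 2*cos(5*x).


||u||_{H^1(0,π)}^2 = -2080/21 + 229*π/2

u'(x) = 10*sin(5*x) - 10*cos(2*x).
Expand u² and (u')² and integrate term by term on (0, π), using: for integers n ≥ 1, ∫_0^π sin²(nx) dx = ∫_0^π cos²(nx) dx = π/2; for n ≠ n', ∫_0^π sin(nx)sin(n'x) dx = ∫_0^π cos(nx)cos(n'x) dx = 0; and by product-to-sum, ∫_0^π sin(nx)cos(n'x) dx = ½∫_0^π [sin((n+n')x) + sin((n−n')x)] dx, which is 0 when n+n' is even and 2n/(n²−n'²) when n+n' is odd (it need not vanish on (0, π)).
  u² squared terms: (-5)²·∫sin(2x)² dx = 25·π/2 = 25*π/2;  (-2)²·∫cos(5x)² dx = 4·π/2 = 2*π.
  u² cross terms: 2·(-5)·(-2)·∫sin(2x)·cos(5x) dx = 20·(-4/21) = -80/21.
  So ∫_0^π u² dx = 25*π/2 + 2*π − 80/21 = -80/21 + 29*π/2.
  (u')² squared terms: (-10)²·∫cos(2x)² dx = 100·π/2 = 50*π;  (10)²·∫sin(5x)² dx = 100·π/2 = 50*π.
  (u')² cross terms: 2·(-10)·(10)·∫cos(2x)·sin(5x) dx = -200·(10/21) = -2000/21.
  So ∫_0^π (u')² dx = 50*π + 50*π − 2000/21 = -2000/21 + 100*π.
||u||_{H^1}^2 = (-80/21 + 29*π/2) + (-2000/21 + 100*π) = -2080/21 + 229*π/2.


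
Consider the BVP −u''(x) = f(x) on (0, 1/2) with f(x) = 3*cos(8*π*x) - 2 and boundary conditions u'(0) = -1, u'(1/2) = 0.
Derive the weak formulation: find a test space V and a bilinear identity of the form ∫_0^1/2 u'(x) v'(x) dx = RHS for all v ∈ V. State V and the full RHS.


V = H^1(0, 1/2) (v unrestricted at boundary; u is determined up to an additive constant); weak form: ∫_0^1/2 u'v' dx = ∫_0^1/2 (3*cos(8*π*x) - 2) v dx + v(0) for all v ∈ V.

Multiply both sides by a test function v and integrate from 0 to 1/2:
  ∫_0^1/2 −u''(x) v(x) dx = ∫_0^1/2 f(x) v(x) dx.
Integrate the LHS by parts once:
  ∫_0^1/2 −u'' v dx = −[u'(x) v(x)]_0^1/2 + ∫_0^1/2 u'(x) v'(x) dx.
Thus ∫_0^1/2 u'(x) v'(x) dx = ∫_0^1/2 f(x) v(x) dx + [u'(x) v(x)]_0^1/2.
Choose V so that boundary terms are either known or forced to vanish.
u has inhomogeneous Neumann u'(0) = -1, u'(1/2) = 0. [u' v]_0^1/2 = (0)·v(1/2) − (-1)·v(0) = v(0). Take V = H^1(0, 1/2); boundary term becomes part of RHS.
Weak formulation: find u (satisfying any essential BC) such that ∫_0^1/2 u'(x) v'(x) dx = ∫_0^1/2 f v dx + v(0) for all v ∈ V (Neumann data are natural BCs: they enter the RHS as boundary terms).
Substituting f(x) = 3*cos(8*π*x) - 2, the right-hand side is ∫_0^1/2 (3*cos(8*π*x) - 2) v dx + v(0).
Compatibility check (pure Neumann): taking v ≡ 1 ∈ V gives 0 = ∫_0^1/2 f dx + (0) − (-1), i.e. ∫_0^1/2 f dx must equal u'(0) − u'(1/2) = -1. Indeed ∫_0^1/2 (3*cos(8*π*x) - 2) dx = -1, so the data are compatible. The solution is then unique only up to an additive constant (fix it e.g. by requiring ∫_0^1/2 u dx = 0).


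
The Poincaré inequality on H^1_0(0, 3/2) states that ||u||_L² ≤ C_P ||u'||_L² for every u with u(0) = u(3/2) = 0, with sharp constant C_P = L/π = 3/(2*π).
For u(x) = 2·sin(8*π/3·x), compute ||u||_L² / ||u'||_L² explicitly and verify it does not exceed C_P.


||u||_L² / ||u'||_L² = 3/(8*π) < C_P = 3/(2*π).

u(x) = 2·sin(8*π/3·x), so u'(x) = 16*π*cos(8*π*x/3)/3.
Writing u(x) = A·sin(kπx/L) with A = 2 and k = 4, use ∫_0^L sin²(kπx/L) dx = L/2 and ∫_0^L cos²(kπx/L) dx = L/2.
u² = 4·sin²(8*π/3·x) and (u')² = 256*π^2/9·cos²(8*π/3·x), and each of sin², cos² integrates to L/2 = 3/4 over (0, 3/2).
∫_0^3/2 u² dx = 3, so ||u||_L² = sqrt(3).
∫_0^3/2 (u')² dx = 64*π^2/3, so ||u'||_L² = 8*sqrt(3)*π/3.
Ratio ||u||_L² / ||u'||_L² = 3/(8*π).
Sharp Poincaré constant on H^1_0(0, 3/2) is C_P = L/π = 3/(2*π), achieved by sin(2*π/3·x).
This is the k = 4 harmonic; the ratio L/(kπ) is strictly less than C_P = L/π, consistent with the sharp inequality ||u||_L² ≤ C_P ||u'||_L².


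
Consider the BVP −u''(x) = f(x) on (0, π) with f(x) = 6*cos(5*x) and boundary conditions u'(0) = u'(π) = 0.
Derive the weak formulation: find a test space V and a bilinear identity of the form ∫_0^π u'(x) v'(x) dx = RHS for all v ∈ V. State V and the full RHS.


V = H^1(0, π) (no boundary constraint on v; u is determined up to an additive constant); weak form: ∫_0^π u'v' dx = ∫_0^π (6*cos(5*x)) v dx for all v ∈ V.

Multiply both sides by a test function v and integrate from 0 to π:
  ∫_0^π −u''(x) v(x) dx = ∫_0^π f(x) v(x) dx.
Integrate the LHS by parts once:
  ∫_0^π −u'' v dx = −[u'(x) v(x)]_0^π + ∫_0^π u'(x) v'(x) dx.
Thus ∫_0^π u'(x) v'(x) dx = ∫_0^π f(x) v(x) dx + [u'(x) v(x)]_0^π.
Choose V so that boundary terms are either known or forced to vanish.
u has homogeneous Neumann: u'(0) = u'(π) = 0. So [u' v]_0^π = 0·v(π) − 0·v(0) = 0 for any v; take V = H^1(0, π).
Weak formulation: find u (satisfying any essential BC) such that ∫_0^π u'(x) v'(x) dx = ∫_0^π f v dx for all v ∈ V (homogeneous Neumann, so boundary terms vanish).
Substituting f(x) = 6*cos(5*x), the right-hand side is ∫_0^π (6*cos(5*x)) v dx.
Compatibility check (pure Neumann): taking v ≡ 1 ∈ V gives 0 = ∫_0^π f dx + (0) − (0), i.e. ∫_0^π f dx must equal u'(0) − u'(π) = 0. Indeed ∫_0^π (6*cos(5*x)) dx = 0, so the data are compatible. The solution is then unique only up to an additive constant (fix it e.g. by requiring ∫_0^π u dx = 0).


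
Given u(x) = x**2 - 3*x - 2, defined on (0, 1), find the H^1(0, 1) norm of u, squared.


||u||_{H^1}^2 = 147/10

The H^1 norm (squared) on an interval (0, L) is
  ||u||_{H^1}^2 = ∫_0^L u(x)^2 dx + ∫_0^L u'(x)^2 dx.
Compute u'(x) = 2*x - 3.
Then u(x)^2 = x**4 - 6*x**3 + 5*x**2 + 12*x + 4 and u'(x)^2 = 4*x**2 - 12*x + 9.
Integrate each monomial from 0 to 1 using ∫_0^1 c·x^n dx = c·1^(n+1)/(n+1):
  ∫_0^1 u(x)^2 dx = ∫_0^1 (x^4 - 6*x^3 + 5*x^2 + 12*x + 4) dx. Term by term:
    ∫_0^1 x^4 dx = 1/5;  ∫_0^1 -6*x^3 dx = -3/2;  ∫_0^1 5*x^2 dx = 5/3;
    ∫_0^1 12*x dx = 6;  ∫_0^1 4 dx = 4.
  Sum: 1/5 − 3/2 + 5/3 + 6 + 4 = 311/30.
  ∫_0^1 u'(x)^2 dx = ∫_0^1 (4*x^2 - 12*x + 9) dx. Term by term:
    ∫_0^1 4*x^2 dx = 4/3;  ∫_0^1 -12*x dx = -6;  ∫_0^1 9 dx = 9.
  Sum: 4/3 − 6 + 9 = 13/3.
Adding: ||u||_{H^1}^2 = 311/30 + 13/3 = 147/10.


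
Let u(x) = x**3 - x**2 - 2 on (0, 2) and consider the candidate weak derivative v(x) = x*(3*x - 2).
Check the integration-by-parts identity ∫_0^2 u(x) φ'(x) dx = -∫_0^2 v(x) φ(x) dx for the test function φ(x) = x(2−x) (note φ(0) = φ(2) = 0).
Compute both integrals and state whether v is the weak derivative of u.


LHS = -32/15, RHS = -32/15. Yes, v = u' weakly.

u(x) = x**3 - x**2 - 2, classical derivative u'(x) = 3*x**2 - 2*x.
φ(x) = x(2−x), so φ'(x) = 2 - 2*x.
Note φ(0) = φ(2) = 0, so the boundary term u·φ vanishes.
LHS = ∫_0^2 u(x) φ'(x) dx = ∫_0^2 (-2*x^4 + 4*x^3 - 2*x^2 + 4*x - 4) dx. Term by term:
  ∫_0^2 -2*x^4 dx = -64/5;  ∫_0^2 4*x^3 dx = 16;  ∫_0^2 -2*x^2 dx = -16/3;
  ∫_0^2 4*x dx = 8;  ∫_0^2 -4 dx = -8.
Sum: -64/5 + 16 − 16/3 + 8 − 8 = -32/15.
So LHS = -32/15.
∫_0^2 v(x) φ(x) dx = ∫_0^2 (-3*x^4 + 8*x^3 - 4*x^2) dx. Term by term:
  ∫_0^2 -3*x^4 dx = -96/5;  ∫_0^2 8*x^3 dx = 32;  ∫_0^2 -4*x^2 dx = -32/3.
Sum: -96/5 + 32 − 32/3 = 32/15.
So RHS = -∫_0^2 v(x) φ(x) dx = -32/15.
LHS = RHS, so the identity holds for this test φ.
Moreover u is smooth here and v(x) = u'(x) = 3*x**2 - 2*x pointwise, so the identity holds for every test function. Hence v is the weak derivative of u.


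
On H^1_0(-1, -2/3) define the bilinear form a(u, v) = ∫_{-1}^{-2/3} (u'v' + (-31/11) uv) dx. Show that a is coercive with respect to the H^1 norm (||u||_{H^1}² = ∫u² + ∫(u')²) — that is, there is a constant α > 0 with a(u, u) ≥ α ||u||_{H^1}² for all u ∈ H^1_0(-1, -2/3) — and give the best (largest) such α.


α = (-31 + 99*π^2)/(11*(1 + 9*π^2))

Coercivity of a(·,·) on H^1_0(-1, -2/3) means a(u, u) ≥ α ||u||_{H^1}² for every u ∈ H^1_0.
The interval has length L = 1/3, and Poincaré/coercivity depend only on L. Here a(u, u) = ∫(u')² + (-31/11)·∫u².
Here c = -31/11 < 0 with |c| < (π/L)² = 9*π^2, so coercivity still holds. The condition a(u,u) ≥ α||u||_{H^1}² reads (1−α)∫(u')² ≥ (α−c)∫u². Any admissible α is ≤ 1 (rapidly oscillating u have ∫u²/∫(u')² → 0), and α = 1 would force 0 ≥ (1−c)∫u², impossible since c < 1; so 1−α > 0. By the sharp Poincaré inequality on H^1_0 of an interval of length L, ∫(u')² ≥ (π/L)²∫u² with equality for the first sine mode sin(π(x−x₀)/L) (x₀ the left endpoint), so the inequality holds for all u iff (1−α)(π/L)² ≥ α − c, i.e. α ≤ ((π/L)² + c)/((π/L)² + 1) = (1 + c(L/π)²)/(1 + (L/π)²). (Direct route, valid since c ≤ 0: Poincaré gives c∫u² ≥ c(L/π)²∫(u')², so a(u,u) ≥ (1 + c(L/π)²)∫(u')², while ||u||_{H^1}² ≤ (1 + (L/π)²)∫(u')²; dividing yields the same α.) With (π/L)² = 9*π^2 and c = -31/11, the largest admissible constant is α = ((π/L)² + c)/((π/L)² + 1).
Simplifying, α = (-31 + 99*π^2)/(11*(1 + 9*π^2)).


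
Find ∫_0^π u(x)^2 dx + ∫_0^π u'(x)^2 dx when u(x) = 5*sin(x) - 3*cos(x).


||u||_{H^1(0,π)}^2 = 34*π

u'(x) = 3*sin(x) + 5*cos(x).
Expand u² and (u')² and integrate term by term on (0, π), using: for integers n ≥ 1, ∫_0^π sin²(nx) dx = ∫_0^π cos²(nx) dx = π/2; for n ≠ n', ∫_0^π sin(nx)sin(n'x) dx = ∫_0^π cos(nx)cos(n'x) dx = 0; and by product-to-sum, ∫_0^π sin(nx)cos(n'x) dx = ½∫_0^π [sin((n+n')x) + sin((n−n')x)] dx, which is 0 when n+n' is even and 2n/(n²−n'²) when n+n' is odd (it need not vanish on (0, π)).
  u² squared terms: (-3)²·∫cos(x)² dx = 9·π/2 = 9*π/2;  (5)²·∫sin(x)² dx = 25·π/2 = 25*π/2.
  u² cross terms: 2·(-3)·(5)·∫cos(x)·sin(x) dx = -30·(0) = 0.
  So ∫_0^π u² dx = 9*π/2 + 25*π/2 + 0 = 17*π.
  (u')² squared terms: (3)²·∫sin(x)² dx = 9·π/2 = 9*π/2;  (5)²·∫cos(x)² dx = 25·π/2 = 25*π/2.
  (u')² cross terms: 2·(3)·(5)·∫sin(x)·cos(x) dx = 30·(0) = 0.
  So ∫_0^π (u')² dx = 9*π/2 + 25*π/2 + 0 = 17*π.
||u||_{H^1}^2 = (17*π) + (17*π) = 34*π.


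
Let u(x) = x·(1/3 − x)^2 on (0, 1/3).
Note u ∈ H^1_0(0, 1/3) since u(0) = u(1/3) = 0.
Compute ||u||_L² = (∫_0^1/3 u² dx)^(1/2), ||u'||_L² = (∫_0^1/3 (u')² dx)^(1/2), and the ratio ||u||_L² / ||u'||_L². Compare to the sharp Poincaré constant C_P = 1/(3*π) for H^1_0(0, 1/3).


||u||_L² / ||u'||_L² = sqrt(14)/42 < C_P = 1/(3*π).

u(x) = x·(1/3 − x)^2, so u'(x) = (3*x - 1)*(9*x - 1)/9.
u(x) = x·(1/3 − x)^2 vanishes at x = 0 and x = 1/3, so u ∈ H^1_0(0, 1/3). Differentiate via the product rule and integrate the resulting polynomials term by term.
  ∫_0^1/3 u² dx = ∫_0^1/3 (x^6 - 4*x^5/3 + 2*x^4/3 - 4*x^3/27 + x^2/81) dx. Term by term:
    ∫_0^1/3 x^6 dx = 1/15309;  ∫_0^1/3 -4*x^5/3 dx = -2/6561;  ∫_0^1/3 2*x^4/3 dx = 2/3645;
    ∫_0^1/3 -4*x^3/27 dx = -1/2187;  ∫_0^1/3 x^2/81 dx = 1/6561.
  Sum: 1/15309 − 2/6561 + 2/3645 − 1/2187 + 1/6561 = 1/229635.
  ∫_0^1/3 (u')² dx = ∫_0^1/3 (9*x^4 - 8*x^3 + 22*x^2/9 - 8*x/27 + 1/81) dx. Term by term:
    ∫_0^1/3 9*x^4 dx = 1/135;  ∫_0^1/3 -8*x^3 dx = -2/81;  ∫_0^1/3 22*x^2/9 dx = 22/729;
    ∫_0^1/3 -8*x/27 dx = -4/243;  ∫_0^1/3 1/81 dx = 1/243.
  Sum: 1/135 − 2/81 + 22/729 − 4/243 + 1/243 = 2/3645.
∫_0^1/3 u² dx = 1/229635, so ||u||_L² = sqrt(35)/2835.
∫_0^1/3 (u')² dx = 2/3645, so ||u'||_L² = sqrt(10)/135.
Ratio ||u||_L² / ||u'||_L² = sqrt(14)/42.
Sharp Poincaré constant on H^1_0(0, 1/3) is C_P = L/π = 1/(3*π), achieved by sin(3*π·x).
A polynomial bump cannot attain the sharp Poincaré constant (only the first sine eigenfunction does), so the ratio is strictly less than C_P, consistent with ||u||_L² ≤ C_P ||u'||_L².


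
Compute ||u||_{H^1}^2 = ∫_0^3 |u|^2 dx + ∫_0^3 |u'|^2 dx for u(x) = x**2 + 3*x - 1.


||u||_{H^1}^2 = 3261/10

The H^1 norm (squared) on an interval (0, L) is
  ||u||_{H^1}^2 = ∫_0^L u(x)^2 dx + ∫_0^L u'(x)^2 dx.
Compute u'(x) = 2*x + 3.
Then u(x)^2 = x**4 + 6*x**3 + 7*x**2 - 6*x + 1 and u'(x)^2 = 4*x**2 + 12*x + 9.
Integrate each monomial from 0 to 3 using ∫_0^3 c·x^n dx = c·3^(n+1)/(n+1):
  ∫_0^3 u(x)^2 dx = ∫_0^3 (x^4 + 6*x^3 + 7*x^2 - 6*x + 1) dx. Term by term:
    ∫_0^3 x^4 dx = 243/5;  ∫_0^3 6*x^3 dx = 243/2;  ∫_0^3 7*x^2 dx = 63;
    ∫_0^3 -6*x dx = -27;  ∫_0^3 1 dx = 3.
  Sum: 243/5 + 243/2 + 63 − 27 + 3 = 2091/10.
  ∫_0^3 u'(x)^2 dx = ∫_0^3 (4*x^2 + 12*x + 9) dx. Term by term:
    ∫_0^3 4*x^2 dx = 36;  ∫_0^3 12*x dx = 54;  ∫_0^3 9 dx = 27.
  Sum: 36 + 54 + 27 = 117.
Adding: ||u||_{H^1}^2 = 2091/10 + 117 = 3261/10.


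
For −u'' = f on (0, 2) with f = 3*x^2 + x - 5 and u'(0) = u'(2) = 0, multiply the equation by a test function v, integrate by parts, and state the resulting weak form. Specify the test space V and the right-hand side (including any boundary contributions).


V = H^1(0, 2) (no boundary constraint on v; u is determined up to an additive constant); weak form: ∫_0^2 u'v' dx = ∫_0^2 (3*x^2 + x - 5) v dx for all v ∈ V.

Multiply both sides by a test function v and integrate from 0 to 2:
  ∫_0^2 −u''(x) v(x) dx = ∫_0^2 f(x) v(x) dx.
Integrate the LHS by parts once:
  ∫_0^2 −u'' v dx = −[u'(x) v(x)]_0^2 + ∫_0^2 u'(x) v'(x) dx.
Thus ∫_0^2 u'(x) v'(x) dx = ∫_0^2 f(x) v(x) dx + [u'(x) v(x)]_0^2.
Choose V so that boundary terms are either known or forced to vanish.
u has homogeneous Neumann: u'(0) = u'(2) = 0. So [u' v]_0^2 = 0·v(2) − 0·v(0) = 0 for any v; take V = H^1(0, 2).
Weak formulation: find u (satisfying any essential BC) such that ∫_0^2 u'(x) v'(x) dx = ∫_0^2 f v dx for all v ∈ V (homogeneous Neumann, so boundary terms vanish).
Substituting f(x) = 3*x^2 + x - 5, the right-hand side is ∫_0^2 (3*x^2 + x - 5) v dx.
Compatibility check (pure Neumann): taking v ≡ 1 ∈ V gives 0 = ∫_0^2 f dx + (0) − (0), i.e. ∫_0^2 f dx must equal u'(0) − u'(2) = 0. Indeed ∫_0^2 (3*x^2 + x - 5) dx = 0, so the data are compatible. The solution is then unique only up to an additive constant (fix it e.g. by requiring ∫_0^2 u dx = 0).


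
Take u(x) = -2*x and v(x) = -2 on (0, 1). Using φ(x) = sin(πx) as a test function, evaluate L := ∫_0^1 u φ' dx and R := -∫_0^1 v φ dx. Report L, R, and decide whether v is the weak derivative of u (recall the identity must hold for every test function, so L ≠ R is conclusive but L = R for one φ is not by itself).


LHS = 4/π, RHS = 4/π. Yes, v = u' weakly.

u(x) = -2*x, classical derivative u'(x) = -2.
φ(x) = sin(πx), so φ'(x) = π*cos(π*x).
Note φ(0) = φ(1) = 0, so the boundary term u·φ vanishes.
LHS = ∫_0^1 u(x) φ'(x) dx = ∫_0^1 (-2*π*x*cos(π*x)) dx. Term by term:
  ∫_0^1 -2*π*x*cos(π*x) dx = 4/π.
So LHS = 4/π.
∫_0^1 v(x) φ(x) dx = ∫_0^1 (-2*sin(π*x)) dx. Term by term:
  ∫_0^1 -2*sin(π*x) dx = -4/π.
So RHS = -∫_0^1 v(x) φ(x) dx = 4/π.
LHS = RHS, so the identity holds for this test φ.
Moreover u is smooth here and v(x) = u'(x) = -2 pointwise, so the identity holds for every test function. Hence v is the weak derivative of u.


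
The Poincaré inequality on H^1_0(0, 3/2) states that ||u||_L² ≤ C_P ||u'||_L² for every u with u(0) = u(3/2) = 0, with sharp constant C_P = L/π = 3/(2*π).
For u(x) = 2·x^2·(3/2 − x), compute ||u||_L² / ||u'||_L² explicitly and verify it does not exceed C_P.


||u||_L² / ||u'||_L² = 3*sqrt(14)/28 < C_P = 3/(2*π).

u(x) = 2·x^2·(3/2 − x), so u'(x) = 6*x*(1 - x).
u(x) = 2·x^2·(3/2 − x) vanishes at x = 0 and x = 3/2, so u ∈ H^1_0(0, 3/2). Differentiate via the product rule and integrate the resulting polynomials term by term.
  ∫_0^3/2 u² dx = ∫_0^3/2 (4*x^6 - 12*x^5 + 9*x^4) dx. Term by term:
    ∫_0^3/2 4*x^6 dx = 2187/224;  ∫_0^3/2 -12*x^5 dx = -729/32;  ∫_0^3/2 9*x^4 dx = 2187/160.
  Sum: 2187/224 − 729/32 + 2187/160 = 729/1120.
  ∫_0^3/2 (u')² dx = ∫_0^3/2 (36*x^4 - 72*x^3 + 36*x^2) dx. Term by term:
    ∫_0^3/2 36*x^4 dx = 2187/40;  ∫_0^3/2 -72*x^3 dx = -729/8;  ∫_0^3/2 36*x^2 dx = 81/2.
  Sum: 2187/40 − 729/8 + 81/2 = 81/20.
∫_0^3/2 u² dx = 729/1120, so ||u||_L² = 27*sqrt(70)/280.
∫_0^3/2 (u')² dx = 81/20, so ||u'||_L² = 9*sqrt(5)/10.
Ratio ||u||_L² / ||u'||_L² = 3*sqrt(14)/28.
Sharp Poincaré constant on H^1_0(0, 3/2) is C_P = L/π = 3/(2*π), achieved by sin(2*π/3·x).
A polynomial bump cannot attain the sharp Poincaré constant (only the first sine eigenfunction does), so the ratio is strictly less than C_P, consistent with ||u||_L² ≤ C_P ||u'||_L².


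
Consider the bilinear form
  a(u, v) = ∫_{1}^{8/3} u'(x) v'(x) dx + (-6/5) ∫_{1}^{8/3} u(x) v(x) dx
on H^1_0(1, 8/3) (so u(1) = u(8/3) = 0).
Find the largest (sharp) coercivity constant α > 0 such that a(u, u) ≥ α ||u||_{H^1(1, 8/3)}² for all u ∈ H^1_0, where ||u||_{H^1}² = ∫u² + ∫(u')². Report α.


α = 3*(-10 + 3*π^2)/(25 + 9*π^2)

Coercivity of a(·,·) on H^1_0(1, 8/3) means a(u, u) ≥ α ||u||_{H^1}² for every u ∈ H^1_0.
The interval has length L = 5/3, and Poincaré/coercivity depend only on L. Here a(u, u) = ∫(u')² + (-6/5)·∫u².
Here c = -6/5 < 0 with |c| < (π/L)² = 9*π^2/25, so coercivity still holds. The condition a(u,u) ≥ α||u||_{H^1}² reads (1−α)∫(u')² ≥ (α−c)∫u². Any admissible α is ≤ 1 (rapidly oscillating u have ∫u²/∫(u')² → 0), and α = 1 would force 0 ≥ (1−c)∫u², impossible since c < 1; so 1−α > 0. By the sharp Poincaré inequality on H^1_0 of an interval of length L, ∫(u')² ≥ (π/L)²∫u² with equality for the first sine mode sin(π(x−x₀)/L) (x₀ the left endpoint), so the inequality holds for all u iff (1−α)(π/L)² ≥ α − c, i.e. α ≤ ((π/L)² + c)/((π/L)² + 1) = (1 + c(L/π)²)/(1 + (L/π)²). (Direct route, valid since c ≤ 0: Poincaré gives c∫u² ≥ c(L/π)²∫(u')², so a(u,u) ≥ (1 + c(L/π)²)∫(u')², while ||u||_{H^1}² ≤ (1 + (L/π)²)∫(u')²; dividing yields the same α.) With (π/L)² = 9*π^2/25 and c = -6/5, the largest admissible constant is α = ((π/L)² + c)/((π/L)² + 1).
Simplifying, α = 3*(-10 + 3*π^2)/(25 + 9*π^2).


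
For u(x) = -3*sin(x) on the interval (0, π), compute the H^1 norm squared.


||u||_{H^1(0,π)}^2 = 9*π

u'(x) = -3*cos(x).
Expand u² and (u')² and integrate term by term on (0, π), using: for integers n ≥ 1, ∫_0^π sin²(nx) dx = ∫_0^π cos²(nx) dx = π/2; for n ≠ n', ∫_0^π sin(nx)sin(n'x) dx = ∫_0^π cos(nx)cos(n'x) dx = 0; and by product-to-sum, ∫_0^π sin(nx)cos(n'x) dx = ½∫_0^π [sin((n+n')x) + sin((n−n')x)] dx, which is 0 when n+n' is even and 2n/(n²−n'²) when n+n' is odd (it need not vanish on (0, π)).
  u² squared terms: (-3)²·∫sin(x)² dx = 9·π/2 = 9*π/2.
  So ∫_0^π u² dx = 9*π/2.
  (u')² squared terms: (-3)²·∫cos(x)² dx = 9·π/2 = 9*π/2.
  So ∫_0^π (u')² dx = 9*π/2.
||u||_{H^1}^2 = (9*π/2) + (9*π/2) = 9*π.


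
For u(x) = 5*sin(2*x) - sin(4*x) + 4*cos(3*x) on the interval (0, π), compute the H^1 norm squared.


||u||_{H^1(0,π)}^2 = -2880/7 + 151*π

u'(x) = -12*sin(3*x) + 10*cos(2*x) - 4*cos(4*x).
Expand u² and (u')² and integrate term by term on (0, π), using: for integers n ≥ 1, ∫_0^π sin²(nx) dx = ∫_0^π cos²(nx) dx = π/2; for n ≠ n', ∫_0^π sin(nx)sin(n'x) dx = ∫_0^π cos(nx)cos(n'x) dx = 0; and by product-to-sum, ∫_0^π sin(nx)cos(n'x) dx = ½∫_0^π [sin((n+n')x) + sin((n−n')x)] dx, which is 0 when n+n' is even and 2n/(n²−n'²) when n+n' is odd (it need not vanish on (0, π)).
  u² squared terms: (-1)²·∫sin(4x)² dx = 1·π/2 = π/2;  (4)²·∫cos(3x)² dx = 16·π/2 = 8*π;  (5)²·∫sin(2x)² dx = 25·π/2 = 25*π/2.
  u² cross terms: 2·(-1)·(4)·∫sin(4x)·cos(3x) dx = -8·(8/7) = -64/7;  2·(-1)·(5)·∫sin(4x)·sin(2x) dx = -10·(0) = 0;  2·(4)·(5)·∫cos(3x)·sin(2x) dx = 40·(-4/5) = -32.
  So ∫_0^π u² dx = π/2 + 8*π + 25*π/2 − 64/7 + 0 − 32 = -288/7 + 21*π.
  (u')² squared terms: (-12)²·∫sin(3x)² dx = 144·π/2 = 72*π;  (-4)²·∫cos(4x)² dx = 16·π/2 = 8*π;  (10)²·∫cos(2x)² dx = 100·π/2 = 50*π.
  (u')² cross terms: 2·(-12)·(-4)·∫sin(3x)·cos(4x) dx = 96·(-6/7) = -576/7;  2·(-12)·(10)·∫sin(3x)·cos(2x) dx = -240·(6/5) = -288;  2·(-4)·(10)·∫cos(4x)·cos(2x) dx = -80·(0) = 0.
  So ∫_0^π (u')² dx = 72*π + 8*π + 50*π − 576/7 − 288 + 0 = -2592/7 + 130*π.
||u||_{H^1}^2 = (-288/7 + 21*π) + (-2592/7 + 130*π) = -2880/7 + 151*π.


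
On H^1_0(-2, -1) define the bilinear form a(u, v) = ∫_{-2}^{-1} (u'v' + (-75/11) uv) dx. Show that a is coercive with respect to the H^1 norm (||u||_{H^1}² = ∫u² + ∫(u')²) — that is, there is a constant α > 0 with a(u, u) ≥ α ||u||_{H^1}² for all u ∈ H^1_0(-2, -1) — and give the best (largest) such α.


α = (-75/11 + π^2)/(1 + π^2)

Coercivity of a(·,·) on H^1_0(-2, -1) means a(u, u) ≥ α ||u||_{H^1}² for every u ∈ H^1_0.
The interval has length L = 1, and Poincaré/coercivity depend only on L. Here a(u, u) = ∫(u')² + (-75/11)·∫u².
Here c = -75/11 < 0 with |c| < (π/L)² = π^2, so coercivity still holds. The condition a(u,u) ≥ α||u||_{H^1}² reads (1−α)∫(u')² ≥ (α−c)∫u². Any admissible α is ≤ 1 (rapidly oscillating u have ∫u²/∫(u')² → 0), and α = 1 would force 0 ≥ (1−c)∫u², impossible since c < 1; so 1−α > 0. By the sharp Poincaré inequality on H^1_0 of an interval of length L, ∫(u')² ≥ (π/L)²∫u² with equality for the first sine mode sin(π(x−x₀)/L) (x₀ the left endpoint), so the inequality holds for all u iff (1−α)(π/L)² ≥ α − c, i.e. α ≤ ((π/L)² + c)/((π/L)² + 1) = (1 + c(L/π)²)/(1 + (L/π)²). (Direct route, valid since c ≤ 0: Poincaré gives c∫u² ≥ c(L/π)²∫(u')², so a(u,u) ≥ (1 + c(L/π)²)∫(u')², while ||u||_{H^1}² ≤ (1 + (L/π)²)∫(u')²; dividing yields the same α.) With (π/L)² = π^2 and c = -75/11, the largest admissible constant is α = ((π/L)² + c)/((π/L)² + 1).
Simplifying, α = (-75/11 + π^2)/(1 + π^2).


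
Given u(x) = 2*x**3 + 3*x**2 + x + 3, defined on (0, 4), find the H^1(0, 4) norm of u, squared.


||u||_{H^1}^2 = 3671096/105

The H^1 norm (squared) on an interval (0, L) is
  ||u||_{H^1}^2 = ∫_0^L u(x)^2 dx + ∫_0^L u'(x)^2 dx.
Compute u'(x) = 6*x**2 + 6*x + 1.
Then u(x)^2 = 4*x**6 + 12*x**5 + 13*x**4 + 18*x**3 + 19*x**2 + 6*x + 9 and u'(x)^2 = 36*x**4 + 72*x**3 + 48*x**2 + 12*x + 1.
Integrate each monomial from 0 to 4 using ∫_0^4 c·x^n dx = c·4^(n+1)/(n+1):
  ∫_0^4 u(x)^2 dx = ∫_0^4 (4*x^6 + 12*x^5 + 13*x^4 + 18*x^3 + 19*x^2 + 6*x + 9) dx. Term by term:
    ∫_0^4 4*x^6 dx = 65536/7;  ∫_0^4 12*x^5 dx = 8192;  ∫_0^4 13*x^4 dx = 13312/5;
    ∫_0^4 18*x^3 dx = 1152;  ∫_0^4 19*x^2 dx = 1216/3;  ∫_0^4 6*x dx = 48;
    ∫_0^4 9 dx = 36.
  Sum: 65536/7 + 8192 + 13312/5 + 1152 + 1216/3 + 48 + 36 = 2295092/105.
  ∫_0^4 u'(x)^2 dx = ∫_0^4 (36*x^4 + 72*x^3 + 48*x^2 + 12*x + 1) dx. Term by term:
    ∫_0^4 36*x^4 dx = 36864/5;  ∫_0^4 72*x^3 dx = 4608;  ∫_0^4 48*x^2 dx = 1024;
    ∫_0^4 12*x dx = 96;  ∫_0^4 1 dx = 4.
  Sum: 36864/5 + 4608 + 1024 + 96 + 4 = 65524/5.
Adding: ||u||_{H^1}^2 = 2295092/105 + 65524/5 = 3671096/105.


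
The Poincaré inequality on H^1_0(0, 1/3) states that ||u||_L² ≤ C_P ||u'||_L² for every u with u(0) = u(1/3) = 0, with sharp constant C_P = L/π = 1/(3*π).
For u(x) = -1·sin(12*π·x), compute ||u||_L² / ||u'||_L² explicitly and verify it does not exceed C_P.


||u||_L² / ||u'||_L² = 1/(12*π) < C_P = 1/(3*π).

u(x) = -1·sin(12*π·x), so u'(x) = -12*π*cos(12*π*x).
Writing u(x) = A·sin(kπx/L) with A = -1 and k = 4, use ∫_0^L sin²(kπx/L) dx = L/2 and ∫_0^L cos²(kπx/L) dx = L/2.
u² = 1·sin²(12*π·x) and (u')² = 144*π^2·cos²(12*π·x), and each of sin², cos² integrates to L/2 = 1/6 over (0, 1/3).
∫_0^1/3 u² dx = 1/6, so ||u||_L² = sqrt(6)/6.
∫_0^1/3 (u')² dx = 24*π^2, so ||u'||_L² = 2*sqrt(6)*π.
Ratio ||u||_L² / ||u'||_L² = 1/(12*π).
Sharp Poincaré constant on H^1_0(0, 1/3) is C_P = L/π = 1/(3*π), achieved by sin(3*π·x).
This is the k = 4 harmonic; the ratio L/(kπ) is strictly less than C_P = L/π, consistent with the sharp inequality ||u||_L² ≤ C_P ||u'||_L².
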